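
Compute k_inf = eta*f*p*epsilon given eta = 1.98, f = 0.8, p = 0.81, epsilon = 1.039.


k_inf = eta * f * p * epsilon
k_inf = 1.98 * 0.8 * 0.81 * 1.039
k_inf = 1.3331

1.3331


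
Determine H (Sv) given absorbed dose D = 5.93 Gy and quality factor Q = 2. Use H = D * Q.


H = D * Q
H = 5.93 * 2
H = 11.860 Sv

11.860


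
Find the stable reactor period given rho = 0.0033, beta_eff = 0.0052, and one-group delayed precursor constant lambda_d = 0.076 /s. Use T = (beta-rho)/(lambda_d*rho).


T = (beta - rho) / (lambda_d * rho)
T = (0.0052 - 0.0033) / (0.076 * 0.0033)
T = 7.5758 s

7.5758


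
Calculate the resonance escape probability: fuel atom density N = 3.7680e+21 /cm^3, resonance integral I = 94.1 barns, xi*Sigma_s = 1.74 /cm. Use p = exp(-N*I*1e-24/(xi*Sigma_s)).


p = exp(-N * I * 1e-24 / (xi*Sigma_s))
p = exp(-3.7680e+21 * 94.1 * 1e-24 / 1.74)
p = 0.81565

0.81565


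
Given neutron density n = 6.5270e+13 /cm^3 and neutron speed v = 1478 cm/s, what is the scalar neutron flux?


phi = n * v
phi = 6.5270e+13 * 1478
phi = 9.6469e+16 /cm^2/s

9.6469e+16


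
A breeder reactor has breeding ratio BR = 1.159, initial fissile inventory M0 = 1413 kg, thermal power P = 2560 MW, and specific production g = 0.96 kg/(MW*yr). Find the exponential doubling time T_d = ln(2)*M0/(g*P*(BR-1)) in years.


Breeding gain G = BR - 1 = 1.159 - 1 = 0.159
Fissile production rate = g * P * G = 0.96 * 2560 * 0.159 = 390.7584 kg/yr
T_d = ln(2) * M0 / (g * P * G)
T_d = ln(2) * 1413 / 390.7584 = 2.5065 yr

2.5065


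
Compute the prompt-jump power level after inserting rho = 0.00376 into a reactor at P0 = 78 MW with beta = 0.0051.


P1/P0 = beta / (beta - rho)
P1/P0 = 0.0051 / (0.0051 - 0.00376) = 3.805970
P1 = 78 * 3.805970 = 296.87 MW

296.87


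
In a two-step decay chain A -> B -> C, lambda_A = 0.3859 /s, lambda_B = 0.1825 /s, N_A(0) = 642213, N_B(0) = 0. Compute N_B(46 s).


N_B(t) = lambda_A * N_A0 / (lambda_B - lambda_A) * [exp(-lambda_A*t) - exp(-lambda_B*t)]
exp(-0.3859*46) = 1.952832e-08; exp(-0.1825*46) = 2.259945e-04
N_B = 0.3859 * 642213 / (0.1825 - 0.3859) * (1.952832e-08 - 2.259945e-04)
N_B = 275.34

275.34


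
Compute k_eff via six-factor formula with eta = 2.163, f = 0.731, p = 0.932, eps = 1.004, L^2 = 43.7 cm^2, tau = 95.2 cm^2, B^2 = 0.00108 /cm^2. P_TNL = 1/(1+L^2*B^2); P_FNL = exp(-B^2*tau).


k_inf = eta*f*p*eps = 2.163*0.731*0.932*1.004 = 1.479529
P_TNL = 1/(1 + L^2*B^2) = 1/(1 + 43.7*0.00108) = 0.9549311
P_FNL = exp(-B^2*tau) = exp(-0.00108*95.2) = 0.9022930
k_eff = k_inf * P_TNL * P_FNL = 1.479529 * 0.9549311 * 0.9022930
k_eff = 1.2748

1.2748


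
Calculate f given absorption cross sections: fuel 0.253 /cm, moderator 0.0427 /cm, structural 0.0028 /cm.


f = Sigma_a_fuel / (Sigma_a_fuel + Sigma_a_mod + Sigma_a_other)
f = 0.253 / (0.253 + 0.0427 + 0.0028)
f = 0.84757

0.84757


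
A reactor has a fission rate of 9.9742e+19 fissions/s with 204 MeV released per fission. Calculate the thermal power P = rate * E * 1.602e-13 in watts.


P = fission_rate * E_MeV * 1.602e-13
P = 9.9742e+19 * 204 * 1.602e-13
P = 3.2596e+09 W

3.2596e+09


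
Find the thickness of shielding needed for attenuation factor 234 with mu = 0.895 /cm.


x = ln(factor) / mu
x = ln(234) / 0.895
x = 6.0953 cm

6.0953


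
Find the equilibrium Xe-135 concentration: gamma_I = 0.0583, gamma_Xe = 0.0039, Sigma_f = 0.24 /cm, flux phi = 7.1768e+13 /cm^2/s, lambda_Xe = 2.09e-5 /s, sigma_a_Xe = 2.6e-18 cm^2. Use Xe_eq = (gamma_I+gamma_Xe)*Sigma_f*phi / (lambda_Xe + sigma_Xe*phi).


Xe_eq = (gamma_I + gamma_Xe) * Sigma_f * phi / (lambda_Xe + sigma_Xe * phi)
Numerator = (0.0583 + 0.0039) * 0.24 * 7.1768e+13 = 1.071353e+12
Denominator = 2.09e-5 + 2.6e-18 * 7.1768e+13 = 2.074968e-04
Xe_eq = 1.071353e+12 / 2.074968e-04 = 5.1632e+15 /cm^3

5.1632e+15


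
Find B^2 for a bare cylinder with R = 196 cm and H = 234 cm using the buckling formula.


B^2 = (2.405/R)^2 + (pi/H)^2
B^2 = (2.405/196)^2 + (pi/234)^2
B^2 = 3.3081e-04 /cm^2

3.3081e-04


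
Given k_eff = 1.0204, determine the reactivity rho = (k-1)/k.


rho = (k_eff - 1) / k_eff
rho = (1.0204 - 1) / 1.0204
rho = 0.019992

0.019992


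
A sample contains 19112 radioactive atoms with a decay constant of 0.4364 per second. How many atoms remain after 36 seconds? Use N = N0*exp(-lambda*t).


N = N0 * exp(-lambda * t)
N = 19112 * exp(-0.4364 * 36)
N = 0.0028732

0.0028732


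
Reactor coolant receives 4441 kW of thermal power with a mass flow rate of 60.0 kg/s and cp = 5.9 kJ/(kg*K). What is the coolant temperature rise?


dT = Q / (m_dot * cp)
dT = 4441 / (60.0 * 5.9)
dT = 12.545 C

12.545


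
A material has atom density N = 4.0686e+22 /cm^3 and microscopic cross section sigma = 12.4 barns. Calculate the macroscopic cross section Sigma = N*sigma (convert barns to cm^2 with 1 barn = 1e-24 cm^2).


Sigma = N * sigma_barns * 1e-24
Sigma = 4.0686e+22 * 12.4 * 1e-24
Sigma = 0.50451 /cm

0.50451


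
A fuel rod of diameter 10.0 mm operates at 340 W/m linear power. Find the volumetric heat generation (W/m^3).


r = D / 2 / 1000 = 10.0 / 2 / 1000 = 0.005 m
q''' = q' / (pi * r^2)
q''' = 340 / (pi * 0.005^2)
q''' = 4.3290e+06 W/m^3

4.3290e+06


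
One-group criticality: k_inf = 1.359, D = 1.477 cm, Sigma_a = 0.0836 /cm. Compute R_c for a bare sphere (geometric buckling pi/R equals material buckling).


L^2 = D / Sigma_a = 1.477 / 0.0836 = 17.66746 cm^2
B_m^2 = (k_inf - 1) / L^2 = (1.359 - 1) / 17.66746 = 0.02031984 /cm^2
For a bare sphere: B_g = pi/R, so R_c = pi / sqrt(B_m^2)
R_c = pi / sqrt(0.02031984) = 22.039 cm

22.039


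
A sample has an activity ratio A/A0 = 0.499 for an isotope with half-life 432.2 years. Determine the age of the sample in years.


lambda = ln(2) / t_half = ln(2) / 432.2 = 0.001603765 /yr
t = -ln(A/A0) / lambda
t = -ln(0.499) / 0.001603765
t = 433.45 yr

433.45


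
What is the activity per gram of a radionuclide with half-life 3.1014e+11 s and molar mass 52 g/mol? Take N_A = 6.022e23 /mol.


lambda = ln(2) / t_half = ln(2) / 3.1014e+11 = 2.234949e-12 /s
SA = lambda * N_A / M
SA = 2.234949e-12 * 6.022e23 / 52
SA = 2.5882e+10 Bq/g

2.5882e+10


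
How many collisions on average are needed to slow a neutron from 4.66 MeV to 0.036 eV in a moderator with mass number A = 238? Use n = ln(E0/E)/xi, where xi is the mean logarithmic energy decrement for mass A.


xi = 1 + (A-1)^2/(2A)*ln((A-1)/(A+1)) = 0.008379872 (for A = 238)
n = ln(E0/E) / xi
n = ln(4.66e6 / 0.036) / 0.008379872
n = ln(1.294444e+08) / 0.008379872 = 2229.0

2229.0


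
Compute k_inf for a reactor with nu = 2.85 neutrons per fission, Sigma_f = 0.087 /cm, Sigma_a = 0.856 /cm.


k_inf = nu * Sigma_f / Sigma_a
k_inf = 2.85 * 0.087 / 0.856
k_inf = 0.28966

0.28966


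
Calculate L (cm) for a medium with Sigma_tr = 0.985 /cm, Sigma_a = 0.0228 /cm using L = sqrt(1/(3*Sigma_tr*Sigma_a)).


D = 1 / (3 * Sigma_tr) = 1 / (3 * 0.985) = 0.3384095 cm
L = sqrt(D / Sigma_a)
L = sqrt(0.3384095 / 0.0228)
L = 3.8526 cm

3.8526


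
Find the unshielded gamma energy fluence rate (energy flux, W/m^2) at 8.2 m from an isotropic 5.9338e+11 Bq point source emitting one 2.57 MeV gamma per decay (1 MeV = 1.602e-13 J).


psi = A * E * 1.602e-13 / (4*pi*r^2)
psi = 5.9338e+11 * 2.57 * 1.602e-13 / (4*pi*8.2^2)
psi = 2.8913e-04 W/m^2

2.8913e-04


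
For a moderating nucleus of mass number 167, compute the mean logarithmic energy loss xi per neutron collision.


xi = 1 + (A-1)^2/(2A) * ln((A-1)/(A+1))
xi = 1 + (167-1)^2/(2*167) * ln((167-1)/(167 +1))
xi = 0.011928

0.011928


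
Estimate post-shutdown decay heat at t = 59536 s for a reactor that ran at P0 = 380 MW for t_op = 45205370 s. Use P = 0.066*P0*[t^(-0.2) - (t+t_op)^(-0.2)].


P/P0 = 0.066 * [t^(-0.2) - (t + t_op)^(-0.2)]
P/P0 = 0.066 * [59536^(-0.2) - (59536 + 45205370)^(-0.2)]
P/P0 = 0.066 * [0.1109287 - 0.02943389] = 0.005378657
P = 380 * 0.005378657 = 2.0439 MW

2.0439


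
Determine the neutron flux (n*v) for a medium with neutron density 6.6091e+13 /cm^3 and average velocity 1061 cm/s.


phi = n * v
phi = 6.6091e+13 * 1061
phi = 7.0123e+16 /cm^2/s

7.0123e+16


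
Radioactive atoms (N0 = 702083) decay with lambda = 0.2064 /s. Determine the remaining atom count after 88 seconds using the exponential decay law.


N = N0 * exp(-lambda * t)
N = 702083 * exp(-0.2064 * 88)
N = 0.0090826

0.0090826


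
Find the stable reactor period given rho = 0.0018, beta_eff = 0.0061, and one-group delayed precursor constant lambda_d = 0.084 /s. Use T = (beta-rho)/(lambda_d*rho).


T = (beta - rho) / (lambda_d * rho)
T = (0.0061 - 0.0018) / (0.084 * 0.0018)
T = 28.439 s

28.439


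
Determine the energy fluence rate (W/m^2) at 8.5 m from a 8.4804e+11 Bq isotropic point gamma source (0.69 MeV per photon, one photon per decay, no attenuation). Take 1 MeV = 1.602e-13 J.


psi = A * E * 1.602e-13 / (4*pi*r^2)
psi = 8.4804e+11 * 0.69 * 1.602e-13 / (4*pi*8.5^2)
psi = 1.0325e-04 W/m^2

1.0325e-04


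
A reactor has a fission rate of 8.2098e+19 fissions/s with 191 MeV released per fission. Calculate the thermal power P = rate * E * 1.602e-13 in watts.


P = fission_rate * E_MeV * 1.602e-13
P = 8.2098e+19 * 191 * 1.602e-13
P = 2.5121e+09 W

2.5121e+09


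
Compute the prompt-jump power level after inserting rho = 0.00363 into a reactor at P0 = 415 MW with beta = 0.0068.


P1/P0 = beta / (beta - rho)
P1/P0 = 0.0068 / (0.0068 - 0.00363) = 2.145110
P1 = 415 * 2.145110 = 890.22 MW

890.22


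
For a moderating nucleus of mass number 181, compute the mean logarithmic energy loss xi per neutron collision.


xi = 1 + (A-1)^2/(2A) * ln((A-1)/(A+1))
xi = 1 + (181-1)^2/(2*181) * ln((181-1)/(181 +1))
xi = 0.011009

0.011009


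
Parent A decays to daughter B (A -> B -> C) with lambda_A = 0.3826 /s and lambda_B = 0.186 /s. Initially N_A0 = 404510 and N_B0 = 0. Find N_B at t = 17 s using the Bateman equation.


N_B(t) = lambda_A * N_A0 / (lambda_B - lambda_A) * [exp(-lambda_A*t) - exp(-lambda_B*t)]
exp(-0.3826*17) = 0.001497138; exp(-0.186*17) = 0.04234097
N_B = 0.3826 * 404510 / (0.186 - 0.3826) * (0.001497138 - 0.04234097)
N_B = 32153

32153


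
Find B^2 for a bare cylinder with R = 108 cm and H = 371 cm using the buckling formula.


B^2 = (2.405/R)^2 + (pi/H)^2
B^2 = (2.405/108)^2 + (pi/371)^2
B^2 = 5.6759e-04 /cm^2

5.6759e-04


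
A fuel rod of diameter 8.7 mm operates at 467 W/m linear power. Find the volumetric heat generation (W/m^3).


r = D / 2 / 1000 = 8.7 / 2 / 1000 = 0.00435 m
q''' = q' / (pi * r^2)
q''' = 467 / (pi * 0.00435^2)
q''' = 7.8558e+06 W/m^3

7.8558e+06


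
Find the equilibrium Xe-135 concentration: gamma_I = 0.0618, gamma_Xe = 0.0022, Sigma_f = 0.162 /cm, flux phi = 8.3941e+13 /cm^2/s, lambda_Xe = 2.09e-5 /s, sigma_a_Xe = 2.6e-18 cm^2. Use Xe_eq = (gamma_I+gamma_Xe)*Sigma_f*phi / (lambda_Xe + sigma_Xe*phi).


Xe_eq = (gamma_I + gamma_Xe) * Sigma_f * phi / (lambda_Xe + sigma_Xe * phi)
Numerator = (0.0618 + 0.0022) * 0.162 * 8.3941e+13 = 8.703003e+11
Denominator = 2.09e-5 + 2.6e-18 * 8.3941e+13 = 2.391466e-04
Xe_eq = 8.703003e+11 / 2.391466e-04 = 3.6392e+15 /cm^3

3.6392e+15


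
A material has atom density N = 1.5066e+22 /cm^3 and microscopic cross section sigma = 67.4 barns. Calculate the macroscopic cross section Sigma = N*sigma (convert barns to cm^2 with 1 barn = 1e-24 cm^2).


Sigma = N * sigma_barns * 1e-24
Sigma = 1.5066e+22 * 67.4 * 1e-24
Sigma = 1.0154 /cm

1.0154


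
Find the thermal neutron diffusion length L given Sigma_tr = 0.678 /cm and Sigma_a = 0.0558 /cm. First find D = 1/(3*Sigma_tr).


D = 1 / (3 * Sigma_tr) = 1 / (3 * 0.678) = 0.4916421 cm
L = sqrt(D / Sigma_a)
L = sqrt(0.4916421 / 0.0558)
L = 2.9683 cm

2.9683


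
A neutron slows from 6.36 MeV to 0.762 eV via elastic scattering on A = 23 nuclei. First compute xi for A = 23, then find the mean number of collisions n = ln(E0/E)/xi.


xi = 1 + (A-1)^2/(2A)*ln((A-1)/(A+1)) = 0.08448899 (for A = 23)
n = ln(E0/E) / xi
n = ln(6.36e6 / 0.762) / 0.08448899
n = ln(8.346457e+06) / 0.08448899 = 188.63

188.63


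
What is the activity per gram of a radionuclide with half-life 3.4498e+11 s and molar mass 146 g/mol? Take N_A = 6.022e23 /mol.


lambda = ln(2) / t_half = ln(2) / 3.4498e+11 = 2.009239e-12 /s
SA = lambda * N_A / M
SA = 2.009239e-12 * 6.022e23 / 146
SA = 8.2874e+09 Bq/g

8.2874e+09


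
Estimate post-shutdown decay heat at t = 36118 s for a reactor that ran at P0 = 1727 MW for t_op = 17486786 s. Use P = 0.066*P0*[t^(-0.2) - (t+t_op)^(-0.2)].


P/P0 = 0.066 * [t^(-0.2) - (t + t_op)^(-0.2)]
P/P0 = 0.066 * [36118^(-0.2) - (36118 + 17486786)^(-0.2)]
P/P0 = 0.066 * [0.1225901 - 0.03558597] = 0.005742273
P = 1727 * 0.005742273 = 9.9169 MW

9.9169


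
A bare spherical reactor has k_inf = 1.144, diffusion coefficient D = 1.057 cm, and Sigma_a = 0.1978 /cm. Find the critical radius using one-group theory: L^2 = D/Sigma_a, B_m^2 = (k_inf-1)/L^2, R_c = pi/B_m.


L^2 = D / Sigma_a = 1.057 / 0.1978 = 5.343782 cm^2
B_m^2 = (k_inf - 1) / L^2 = (1.144 - 1) / 5.343782 = 0.02694721 /cm^2
For a bare sphere: B_g = pi/R, so R_c = pi / sqrt(B_m^2)
R_c = pi / sqrt(0.02694721) = 19.138 cm

19.138


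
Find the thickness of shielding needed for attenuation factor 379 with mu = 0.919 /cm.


x = ln(factor) / mu
x = ln(379) / 0.919
x = 6.4609 cm

6.4609


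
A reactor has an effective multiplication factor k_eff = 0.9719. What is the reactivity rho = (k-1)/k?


rho = (k_eff - 1) / k_eff
rho = (0.9719 - 1) / 0.9719
rho = -0.028912

-0.028912


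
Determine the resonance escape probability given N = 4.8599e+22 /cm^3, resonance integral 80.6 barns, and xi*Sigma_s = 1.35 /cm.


p = exp(-N * I * 1e-24 / (xi*Sigma_s))
p = exp(-4.8599e+22 * 80.6 * 1e-24 / 1.35)
p = 0.054939

0.054939


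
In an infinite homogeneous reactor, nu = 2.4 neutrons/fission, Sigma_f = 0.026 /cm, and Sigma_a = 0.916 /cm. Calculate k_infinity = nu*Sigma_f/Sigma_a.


k_inf = nu * Sigma_f / Sigma_a
k_inf = 2.4 * 0.026 / 0.916
k_inf = 0.068122

0.068122


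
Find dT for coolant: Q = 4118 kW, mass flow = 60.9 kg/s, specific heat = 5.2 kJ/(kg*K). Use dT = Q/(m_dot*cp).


dT = Q / (m_dot * cp)
dT = 4118 / (60.9 * 5.2)
dT = 13.004 C

13.004


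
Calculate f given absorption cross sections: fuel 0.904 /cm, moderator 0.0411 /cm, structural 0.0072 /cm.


f = Sigma_a_fuel / (Sigma_a_fuel + Sigma_a_mod + Sigma_a_other)
f = 0.904 / (0.904 + 0.0411 + 0.0072)
f = 0.94928

0.94928


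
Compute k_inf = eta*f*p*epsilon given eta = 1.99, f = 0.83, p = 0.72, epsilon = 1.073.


k_inf = eta * f * p * epsilon
k_inf = 1.99 * 0.83 * 0.72 * 1.073
k_inf = 1.2760

1.2760


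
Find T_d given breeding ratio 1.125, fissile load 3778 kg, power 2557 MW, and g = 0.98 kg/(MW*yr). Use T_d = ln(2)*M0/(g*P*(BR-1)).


Breeding gain G = BR - 1 = 1.125 - 1 = 0.125
Fissile production rate = g * P * G = 0.98 * 2557 * 0.125 = 313.2325 kg/yr
T_d = ln(2) * M0 / (g * P * G)
T_d = ln(2) * 3778 / 313.2325 = 8.3603 yr

8.3603


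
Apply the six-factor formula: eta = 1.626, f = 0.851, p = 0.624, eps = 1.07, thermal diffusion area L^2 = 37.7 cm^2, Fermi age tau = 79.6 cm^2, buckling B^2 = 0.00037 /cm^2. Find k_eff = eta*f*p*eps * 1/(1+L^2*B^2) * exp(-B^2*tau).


k_inf = eta*f*p*eps = 1.626*0.851*0.624*1.07 = 0.9238862
P_TNL = 1/(1 + L^2*B^2) = 1/(1 + 37.7*0.00037) = 0.9862429
P_FNL = exp(-B^2*tau) = exp(-0.00037*79.6) = 0.9709775
k_eff = k_inf * P_TNL * P_FNL = 0.9238862 * 0.9862429 * 0.9709775
k_eff = 0.88473

0.88473


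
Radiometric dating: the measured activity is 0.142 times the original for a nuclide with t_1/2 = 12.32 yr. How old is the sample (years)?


lambda = ln(2) / t_half = ln(2) / 12.32 = 0.05626195 /yr
t = -ln(A/A0) / lambda
t = -ln(0.142) / 0.05626195
t = 34.694 yr

34.694


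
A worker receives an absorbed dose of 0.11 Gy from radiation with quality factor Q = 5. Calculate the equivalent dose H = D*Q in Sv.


H = D * Q
H = 0.11 * 5
H = 0.55000 Sv

0.55000


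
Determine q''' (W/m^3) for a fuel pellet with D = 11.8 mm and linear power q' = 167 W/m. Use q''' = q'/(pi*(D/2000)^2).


r = D / 2 / 1000 = 11.8 / 2 / 1000 = 0.0059 m
q''' = q' / (pi * r^2)
q''' = 167 / (pi * 0.0059^2)
q''' = 1.5271e+06 W/m^3

1.5271e+06


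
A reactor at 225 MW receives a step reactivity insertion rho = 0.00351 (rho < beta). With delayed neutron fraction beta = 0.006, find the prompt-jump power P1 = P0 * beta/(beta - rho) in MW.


P1/P0 = beta / (beta - rho)
P1/P0 = 0.006 / (0.006 - 0.00351) = 2.409639
P1 = 225 * 2.409639 = 542.17 MW

542.17


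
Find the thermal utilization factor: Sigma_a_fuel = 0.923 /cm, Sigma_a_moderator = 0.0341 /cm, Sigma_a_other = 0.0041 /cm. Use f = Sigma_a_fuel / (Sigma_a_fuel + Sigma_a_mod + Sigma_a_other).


f = Sigma_a_fuel / (Sigma_a_fuel + Sigma_a_mod + Sigma_a_other)
f = 0.923 / (0.923 + 0.0341 + 0.0041)
f = 0.96026

0.96026


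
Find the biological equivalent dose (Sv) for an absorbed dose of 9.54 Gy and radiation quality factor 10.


H = D * Q
H = 9.54 * 10
H = 95.400 Sv

95.400


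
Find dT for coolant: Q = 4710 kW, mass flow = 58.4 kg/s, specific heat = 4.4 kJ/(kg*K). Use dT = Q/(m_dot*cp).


dT = Q / (m_dot * cp)
dT = 4710 / (58.4 * 4.4)
dT = 18.330 C

18.330


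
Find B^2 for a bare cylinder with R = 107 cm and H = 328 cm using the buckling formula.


B^2 = (2.405/R)^2 + (pi/H)^2
B^2 = (2.405/107)^2 + (pi/328)^2
B^2 = 5.9694e-04 /cm^2

5.9694e-04


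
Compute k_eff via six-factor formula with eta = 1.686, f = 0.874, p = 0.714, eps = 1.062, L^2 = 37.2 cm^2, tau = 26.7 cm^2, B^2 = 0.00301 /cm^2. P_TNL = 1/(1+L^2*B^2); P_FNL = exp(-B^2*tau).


k_inf = eta*f*p*eps = 1.686*0.874*0.714*1.062 = 1.117356
P_TNL = 1/(1 + L^2*B^2) = 1/(1 + 37.2*0.00301) = 0.8993032
P_FNL = exp(-B^2*tau) = exp(-0.00301*26.7) = 0.9227776
k_eff = k_inf * P_TNL * P_FNL = 1.117356 * 0.8993032 * 0.9227776
k_eff = 0.92725

0.92725


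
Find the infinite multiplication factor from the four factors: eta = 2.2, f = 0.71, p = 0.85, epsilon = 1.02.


k_inf = eta * f * p * epsilon
k_inf = 2.2 * 0.71 * 0.85 * 1.02
k_inf = 1.3543

1.3543


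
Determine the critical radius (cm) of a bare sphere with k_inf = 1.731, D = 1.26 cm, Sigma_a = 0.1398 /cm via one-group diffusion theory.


L^2 = D / Sigma_a = 1.26 / 0.1398 = 9.012876 cm^2
B_m^2 = (k_inf - 1) / L^2 = (1.731 - 1) / 9.012876 = 0.08110619 /cm^2
For a bare sphere: B_g = pi/R, so R_c = pi / sqrt(B_m^2)
R_c = pi / sqrt(0.08110619) = 11.031 cm

11.031


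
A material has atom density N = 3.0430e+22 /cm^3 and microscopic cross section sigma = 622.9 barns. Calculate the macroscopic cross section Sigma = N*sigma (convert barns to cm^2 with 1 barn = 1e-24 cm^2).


Sigma = N * sigma_barns * 1e-24
Sigma = 3.0430e+22 * 622.9 * 1e-24
Sigma = 18.955 /cm

18.955


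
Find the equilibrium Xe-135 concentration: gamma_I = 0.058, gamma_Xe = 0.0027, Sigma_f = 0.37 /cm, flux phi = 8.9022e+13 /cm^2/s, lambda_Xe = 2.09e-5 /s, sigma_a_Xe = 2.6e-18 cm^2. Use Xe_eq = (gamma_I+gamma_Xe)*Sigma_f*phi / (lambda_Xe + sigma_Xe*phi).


Xe_eq = (gamma_I + gamma_Xe) * Sigma_f * phi / (lambda_Xe + sigma_Xe * phi)
Numerator = (0.058 + 0.0027) * 0.37 * 8.9022e+13 = 1.999345e+12
Denominator = 2.09e-5 + 2.6e-18 * 8.9022e+13 = 2.523572e-04
Xe_eq = 1.999345e+12 / 2.523572e-04 = 7.9227e+15 /cm^3

7.9227e+15


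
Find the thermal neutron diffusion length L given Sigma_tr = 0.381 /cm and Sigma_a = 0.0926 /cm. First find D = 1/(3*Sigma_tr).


D = 1 / (3 * Sigma_tr) = 1 / (3 * 0.381) = 0.8748906 cm
L = sqrt(D / Sigma_a)
L = sqrt(0.8748906 / 0.0926)
L = 3.0738 cm

3.0738


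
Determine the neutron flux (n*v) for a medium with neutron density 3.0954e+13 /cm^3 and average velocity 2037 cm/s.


phi = n * v
phi = 3.0954e+13 * 2037
phi = 6.3053e+16 /cm^2/s

6.3053e+16


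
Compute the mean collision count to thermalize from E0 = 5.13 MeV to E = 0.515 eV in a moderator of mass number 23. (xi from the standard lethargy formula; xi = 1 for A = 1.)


xi = 1 + (A-1)^2/(2A)*ln((A-1)/(A+1)) = 0.08448899 (for A = 23)
n = ln(E0/E) / xi
n = ln(5.13e6 / 0.515) / 0.08448899
n = ln(9.961165e+06) / 0.08448899 = 190.73

190.73


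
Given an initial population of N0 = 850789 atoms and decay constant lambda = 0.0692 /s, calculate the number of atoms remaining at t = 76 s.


N = N0 * exp(-lambda * t)
N = 850789 * exp(-0.0692 * 76)
N = 4423.6

4423.6


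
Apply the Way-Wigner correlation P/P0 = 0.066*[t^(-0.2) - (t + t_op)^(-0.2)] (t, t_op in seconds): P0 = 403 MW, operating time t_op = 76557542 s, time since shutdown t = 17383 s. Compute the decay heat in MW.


P/P0 = 0.066 * [t^(-0.2) - (t + t_op)^(-0.2)]
P/P0 = 0.066 * [17383^(-0.2) - (17383 + 76557542)^(-0.2)]
P/P0 = 0.066 * [0.1418976 - 0.02649614] = 0.007616496
P = 403 * 0.007616496 = 3.0694 MW

3.0694


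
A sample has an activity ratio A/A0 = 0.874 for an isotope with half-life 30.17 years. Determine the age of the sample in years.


lambda = ln(2) / t_half = ln(2) / 30.17 = 0.02297472 /yr
t = -ln(A/A0) / lambda
t = -ln(0.874) / 0.02297472
t = 5.8619 yr

5.8619


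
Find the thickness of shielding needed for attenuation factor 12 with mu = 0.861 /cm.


x = ln(factor) / mu
x = ln(12) / 0.861
x = 2.8861 cm

2.8861


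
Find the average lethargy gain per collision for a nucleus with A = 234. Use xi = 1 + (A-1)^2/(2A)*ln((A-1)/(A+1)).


xi = 1 + (A-1)^2/(2A) * ln((A-1)/(A+1))
xi = 1 + (234-1)^2/(2*234) * ln((234-1)/(234 +1))
xi = 0.0085227

0.0085227


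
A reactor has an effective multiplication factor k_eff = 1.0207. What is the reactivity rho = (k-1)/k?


rho = (k_eff - 1) / k_eff
rho = (1.0207 - 1) / 1.0207
rho = 0.020280

0.020280


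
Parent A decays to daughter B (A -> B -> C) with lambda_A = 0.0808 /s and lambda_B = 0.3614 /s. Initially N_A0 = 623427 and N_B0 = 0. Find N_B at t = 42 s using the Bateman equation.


N_B(t) = lambda_A * N_A0 / (lambda_B - lambda_A) * [exp(-lambda_A*t) - exp(-lambda_B*t)]
exp(-0.0808*42) = 0.03358754; exp(-0.3614*42) = 2.558179e-07
N_B = 0.0808 * 623427 / (0.3614 - 0.0808) * (0.03358754 - 2.558179e-07)
N_B = 6029.5

6029.5


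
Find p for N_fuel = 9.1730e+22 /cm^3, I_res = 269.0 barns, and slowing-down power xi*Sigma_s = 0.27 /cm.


p = exp(-N * I * 1e-24 / (xi*Sigma_s))
p = exp(-9.1730e+22 * 269.0 * 1e-24 / 0.27)
p = 2.0404e-40

2.0404e-40


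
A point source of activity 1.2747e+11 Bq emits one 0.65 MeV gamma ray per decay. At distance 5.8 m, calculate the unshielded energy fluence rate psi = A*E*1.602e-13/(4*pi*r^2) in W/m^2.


psi = A * E * 1.602e-13 / (4*pi*r^2)
psi = 1.2747e+11 * 0.65 * 1.602e-13 / (4*pi*5.8^2)
psi = 3.1399e-05 W/m^2

3.1399e-05


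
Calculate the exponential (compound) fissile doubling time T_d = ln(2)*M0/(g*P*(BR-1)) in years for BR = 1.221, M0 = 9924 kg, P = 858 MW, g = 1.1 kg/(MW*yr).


Breeding gain G = BR - 1 = 1.221 - 1 = 0.221
Fissile production rate = g * P * G = 1.1 * 858 * 0.221 = 208.5798 kg/yr
T_d = ln(2) * M0 / (g * P * G)
T_d = ln(2) * 9924 / 208.5798 = 32.979 yr

32.979


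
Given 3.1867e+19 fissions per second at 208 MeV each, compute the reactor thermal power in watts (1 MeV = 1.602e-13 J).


P = fission_rate * E_MeV * 1.602e-13
P = 3.1867e+19 * 208 * 1.602e-13
P = 1.0619e+09 W

1.0619e+09


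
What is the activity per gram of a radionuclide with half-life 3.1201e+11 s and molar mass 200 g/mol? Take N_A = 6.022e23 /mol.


lambda = ln(2) / t_half = ln(2) / 3.1201e+11 = 2.221554e-12 /s
SA = lambda * N_A / M
SA = 2.221554e-12 * 6.022e23 / 200
SA = 6.6891e+09 Bq/g

6.6891e+09


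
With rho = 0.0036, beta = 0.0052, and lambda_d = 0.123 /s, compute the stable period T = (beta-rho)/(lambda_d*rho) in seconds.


T = (beta - rho) / (lambda_d * rho)
T = (0.0052 - 0.0036) / (0.123 * 0.0036)
T = 3.6134 s

3.6134


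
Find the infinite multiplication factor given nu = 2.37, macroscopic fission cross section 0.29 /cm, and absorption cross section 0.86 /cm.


k_inf = nu * Sigma_f / Sigma_a
k_inf = 2.37 * 0.29 / 0.86
k_inf = 0.79919

0.79919


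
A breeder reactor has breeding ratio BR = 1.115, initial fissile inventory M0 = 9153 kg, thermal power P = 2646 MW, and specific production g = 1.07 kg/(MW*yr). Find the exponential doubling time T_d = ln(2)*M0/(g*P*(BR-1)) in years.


Breeding gain G = BR - 1 = 1.115 - 1 = 0.115
Fissile production rate = g * P * G = 1.07 * 2646 * 0.115 = 325.5903 kg/yr
T_d = ln(2) * M0 / (g * P * G)
T_d = ln(2) * 9153 / 325.5903 = 19.486 yr

19.486


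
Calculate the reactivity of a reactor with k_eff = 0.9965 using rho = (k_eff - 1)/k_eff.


rho = (k_eff - 1) / k_eff
rho = (0.9965 - 1) / 0.9965
rho = -0.0035123

-0.0035123


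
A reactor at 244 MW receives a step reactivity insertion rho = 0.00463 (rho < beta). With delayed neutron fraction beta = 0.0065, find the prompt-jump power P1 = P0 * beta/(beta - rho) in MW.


P1/P0 = beta / (beta - rho)
P1/P0 = 0.0065 / (0.0065 - 0.00463) = 3.475936
P1 = 244 * 3.475936 = 848.13 MW

848.13


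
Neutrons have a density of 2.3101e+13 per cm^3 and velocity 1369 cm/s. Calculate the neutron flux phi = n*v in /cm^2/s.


phi = n * v
phi = 2.3101e+13 * 1369
phi = 3.1625e+16 /cm^2/s

3.1625e+16


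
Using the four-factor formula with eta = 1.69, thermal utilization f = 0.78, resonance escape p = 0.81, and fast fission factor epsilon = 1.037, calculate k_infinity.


k_inf = eta * f * p * epsilon
k_inf = 1.69 * 0.78 * 0.81 * 1.037
k_inf = 1.1072

1.1072


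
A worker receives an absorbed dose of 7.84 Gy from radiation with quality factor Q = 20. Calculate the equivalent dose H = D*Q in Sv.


H = D * Q
H = 7.84 * 20
H = 156.80 Sv

156.80


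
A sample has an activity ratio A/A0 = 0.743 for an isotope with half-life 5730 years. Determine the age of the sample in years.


lambda = ln(2) / t_half = ln(2) / 5730 = 1.209681e-04 /yr
t = -ln(A/A0) / lambda
t = -ln(0.743) / 1.209681e-04
t = 2455.7 yr

2455.7


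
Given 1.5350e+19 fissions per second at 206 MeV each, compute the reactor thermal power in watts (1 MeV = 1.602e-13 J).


P = fission_rate * E_MeV * 1.602e-13
P = 1.5350e+19 * 206 * 1.602e-13
P = 5.0657e+08 W

5.0657e+08


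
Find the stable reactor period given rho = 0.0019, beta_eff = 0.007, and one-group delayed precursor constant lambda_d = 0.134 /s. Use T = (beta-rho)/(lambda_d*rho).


T = (beta - rho) / (lambda_d * rho)
T = (0.007 - 0.0019) / (0.134 * 0.0019)
T = 20.031 s

20.031


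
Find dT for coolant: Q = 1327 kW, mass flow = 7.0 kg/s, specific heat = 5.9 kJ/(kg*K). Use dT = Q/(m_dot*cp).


dT = Q / (m_dot * cp)
dT = 1327 / (7.0 * 5.9)
dT = 32.131 C

32.131


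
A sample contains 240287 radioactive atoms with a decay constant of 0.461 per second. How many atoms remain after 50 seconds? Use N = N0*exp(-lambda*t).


N = N0 * exp(-lambda * t)
N = 240287 * exp(-0.461 * 50)
N = 2.3455e-05

2.3455e-05


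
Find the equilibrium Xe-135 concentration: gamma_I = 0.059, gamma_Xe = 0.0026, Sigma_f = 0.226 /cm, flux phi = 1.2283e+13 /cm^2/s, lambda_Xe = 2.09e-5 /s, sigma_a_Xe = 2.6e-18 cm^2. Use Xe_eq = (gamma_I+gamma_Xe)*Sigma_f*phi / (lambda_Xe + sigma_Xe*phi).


Xe_eq = (gamma_I + gamma_Xe) * Sigma_f * phi / (lambda_Xe + sigma_Xe * phi)
Numerator = (0.059 + 0.0026) * 0.226 * 1.2283e+13 = 1.709990e+11
Denominator = 2.09e-5 + 2.6e-18 * 1.2283e+13 = 5.283580e-05
Xe_eq = 1.709990e+11 / 5.283580e-05 = 3.2364e+15 /cm^3

3.2364e+15


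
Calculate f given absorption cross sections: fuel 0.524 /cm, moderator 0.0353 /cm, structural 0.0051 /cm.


f = Sigma_a_fuel / (Sigma_a_fuel + Sigma_a_mod + Sigma_a_other)
f = 0.524 / (0.524 + 0.0353 + 0.0051)
f = 0.92842

0.92842


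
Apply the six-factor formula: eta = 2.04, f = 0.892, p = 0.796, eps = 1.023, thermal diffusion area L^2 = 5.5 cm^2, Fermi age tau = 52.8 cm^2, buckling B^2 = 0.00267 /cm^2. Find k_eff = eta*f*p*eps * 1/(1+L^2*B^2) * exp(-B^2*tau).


k_inf = eta*f*p*eps = 2.04*0.892*0.796*1.023 = 1.481780
P_TNL = 1/(1 + L^2*B^2) = 1/(1 + 5.5*0.00267) = 0.9855275
P_FNL = exp(-B^2*tau) = exp(-0.00267*52.8) = 0.8685102
k_eff = k_inf * P_TNL * P_FNL = 1.481780 * 0.9855275 * 0.8685102
k_eff = 1.2683

1.2683


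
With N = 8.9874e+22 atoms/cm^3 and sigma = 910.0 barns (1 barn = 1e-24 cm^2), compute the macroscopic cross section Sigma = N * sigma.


Sigma = N * sigma_barns * 1e-24
Sigma = 8.9874e+22 * 910.0 * 1e-24
Sigma = 81.785 /cm

81.785


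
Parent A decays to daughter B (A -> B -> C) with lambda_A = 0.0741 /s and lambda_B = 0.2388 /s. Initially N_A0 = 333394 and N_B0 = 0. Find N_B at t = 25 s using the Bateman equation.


N_B(t) = lambda_A * N_A0 / (lambda_B - lambda_A) * [exp(-lambda_A*t) - exp(-lambda_B*t)]
exp(-0.0741*25) = 0.1568446; exp(-0.2388*25) = 0.002554241
N_B = 0.0741 * 333394 / (0.2388 - 0.0741) * (0.1568446 - 0.002554241)
N_B = 23143

23143


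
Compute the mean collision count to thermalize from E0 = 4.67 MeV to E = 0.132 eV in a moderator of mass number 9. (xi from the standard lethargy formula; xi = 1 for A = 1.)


xi = 1 + (A-1)^2/(2A)*ln((A-1)/(A+1)) = 0.2066007 (for A = 9)
n = ln(E0/E) / xi
n = ln(4.67e6 / 0.132) / 0.2066007
n = ln(3.537879e+07) / 0.2066007 = 84.131

84.131


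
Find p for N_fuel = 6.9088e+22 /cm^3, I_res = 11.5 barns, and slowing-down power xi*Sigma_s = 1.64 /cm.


p = exp(-N * I * 1e-24 / (xi*Sigma_s))
p = exp(-6.9088e+22 * 11.5 * 1e-24 / 1.64)
p = 0.61603

0.61603


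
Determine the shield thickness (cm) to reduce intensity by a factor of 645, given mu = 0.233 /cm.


x = ln(factor) / mu
x = ln(645) / 0.233
x = 27.765 cm

27.765


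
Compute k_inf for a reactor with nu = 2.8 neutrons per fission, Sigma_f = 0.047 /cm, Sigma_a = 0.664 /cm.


k_inf = nu * Sigma_f / Sigma_a
k_inf = 2.8 * 0.047 / 0.664
k_inf = 0.19819

0.19819


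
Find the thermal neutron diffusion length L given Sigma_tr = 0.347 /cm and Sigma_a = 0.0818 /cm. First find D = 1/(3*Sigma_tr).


D = 1 / (3 * Sigma_tr) = 1 / (3 * 0.347) = 0.9606148 cm
L = sqrt(D / Sigma_a)
L = sqrt(0.9606148 / 0.0818)
L = 3.4269 cm

3.4269


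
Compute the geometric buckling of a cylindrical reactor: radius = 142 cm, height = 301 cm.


B^2 = (2.405/R)^2 + (pi/H)^2
B^2 = (2.405/142)^2 + (pi/301)^2
B^2 = 3.9578e-04 /cm^2

3.9578e-04


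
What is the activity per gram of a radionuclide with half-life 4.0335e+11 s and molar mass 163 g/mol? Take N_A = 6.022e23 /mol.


lambda = ln(2) / t_half = ln(2) / 4.0335e+11 = 1.718476e-12 /s
SA = lambda * N_A / M
SA = 1.718476e-12 * 6.022e23 / 163
SA = 6.3489e+09 Bq/g

6.3489e+09


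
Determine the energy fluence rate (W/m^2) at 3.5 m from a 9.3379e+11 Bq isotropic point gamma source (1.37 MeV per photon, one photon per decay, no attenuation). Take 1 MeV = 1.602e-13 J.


psi = A * E * 1.602e-13 / (4*pi*r^2)
psi = 9.3379e+11 * 1.37 * 1.602e-13 / (4*pi*3.5^2)
psi = 0.0013313 W/m^2

0.0013313


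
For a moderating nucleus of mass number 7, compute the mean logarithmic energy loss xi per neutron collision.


xi = 1 + (A-1)^2/(2A) * ln((A-1)/(A+1))
xi = 1 + (7-1)^2/(2*7) * ln((7-1)/(7 +1))
xi = 0.26025

0.26025


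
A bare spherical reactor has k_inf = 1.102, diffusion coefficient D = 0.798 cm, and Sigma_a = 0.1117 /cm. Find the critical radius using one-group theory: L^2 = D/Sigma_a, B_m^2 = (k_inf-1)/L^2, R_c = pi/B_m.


L^2 = D / Sigma_a = 0.798 / 0.1117 = 7.144136 cm^2
B_m^2 = (k_inf - 1) / L^2 = (1.102 - 1) / 7.144136 = 0.01427744 /cm^2
For a bare sphere: B_g = pi/R, so R_c = pi / sqrt(B_m^2)
R_c = pi / sqrt(0.01427744) = 26.292 cm

26.292


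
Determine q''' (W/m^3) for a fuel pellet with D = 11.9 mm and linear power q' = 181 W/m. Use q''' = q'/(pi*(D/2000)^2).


r = D / 2 / 1000 = 11.9 / 2 / 1000 = 0.00595 m
q''' = q' / (pi * r^2)
q''' = 181 / (pi * 0.00595^2)
q''' = 1.6274e+06 W/m^3

1.6274e+06


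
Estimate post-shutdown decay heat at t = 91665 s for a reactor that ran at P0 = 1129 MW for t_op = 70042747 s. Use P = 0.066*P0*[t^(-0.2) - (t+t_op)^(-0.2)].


P/P0 = 0.066 * [t^(-0.2) - (t + t_op)^(-0.2)]
P/P0 = 0.066 * [91665^(-0.2) - (91665 + 70042747)^(-0.2)]
P/P0 = 0.066 * [0.1017558 - 0.02696583] = 0.004936138
P = 1129 * 0.004936138 = 5.5729 MW

5.5729


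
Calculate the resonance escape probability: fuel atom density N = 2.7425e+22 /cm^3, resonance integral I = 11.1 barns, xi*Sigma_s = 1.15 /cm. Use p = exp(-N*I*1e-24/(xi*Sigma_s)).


p = exp(-N * I * 1e-24 / (xi*Sigma_s))
p = exp(-2.7425e+22 * 11.1 * 1e-24 / 1.15)
p = 0.76743

0.76743


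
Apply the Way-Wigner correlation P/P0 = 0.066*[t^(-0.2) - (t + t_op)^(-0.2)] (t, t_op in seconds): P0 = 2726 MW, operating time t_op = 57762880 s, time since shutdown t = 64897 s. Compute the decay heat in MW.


P/P0 = 0.066 * [t^(-0.2) - (t + t_op)^(-0.2)]
P/P0 = 0.066 * [64897^(-0.2) - (64897 + 57762880)^(-0.2)]
P/P0 = 0.066 * [0.1090323 - 0.02802675] = 0.005346366
P = 2726 * 0.005346366 = 14.574 MW

14.574


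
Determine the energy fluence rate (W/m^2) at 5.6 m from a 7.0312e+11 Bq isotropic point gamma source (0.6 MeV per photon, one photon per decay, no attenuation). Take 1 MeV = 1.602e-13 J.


psi = A * E * 1.602e-13 / (4*pi*r^2)
psi = 7.0312e+11 * 0.6 * 1.602e-13 / (4*pi*5.6^2)
psi = 1.7150e-04 W/m^2

1.7150e-04


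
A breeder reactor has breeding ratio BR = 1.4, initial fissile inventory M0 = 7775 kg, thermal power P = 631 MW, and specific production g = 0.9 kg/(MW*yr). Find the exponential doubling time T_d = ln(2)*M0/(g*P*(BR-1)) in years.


Breeding gain G = BR - 1 = 1.4 - 1 = 0.4
Fissile production rate = g * P * G = 0.9 * 631 * 0.4 = 227.16 kg/yr
T_d = ln(2) * M0 / (g * P * G)
T_d = ln(2) * 7775 / 227.16 = 23.724 yr

23.724


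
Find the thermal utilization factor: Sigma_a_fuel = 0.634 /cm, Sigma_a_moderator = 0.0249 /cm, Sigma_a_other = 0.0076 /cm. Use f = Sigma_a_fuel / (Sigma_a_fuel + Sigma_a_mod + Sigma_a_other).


f = Sigma_a_fuel / (Sigma_a_fuel + Sigma_a_mod + Sigma_a_other)
f = 0.634 / (0.634 + 0.0249 + 0.0076)
f = 0.95124

0.95124


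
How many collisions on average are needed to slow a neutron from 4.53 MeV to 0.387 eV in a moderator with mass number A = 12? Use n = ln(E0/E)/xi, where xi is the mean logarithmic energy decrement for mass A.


xi = 1 + (A-1)^2/(2A)*ln((A-1)/(A+1)) = 0.1577690 (for A = 12)
n = ln(E0/E) / xi
n = ln(4.53e6 / 0.387) / 0.1577690
n = ln(1.170543e+07) / 0.1577690 = 103.16

103.16


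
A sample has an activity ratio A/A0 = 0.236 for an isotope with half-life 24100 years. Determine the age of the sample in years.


lambda = ln(2) / t_half = ln(2) / 24100 = 2.876129e-05 /yr
t = -ln(A/A0) / lambda
t = -ln(0.236) / 2.876129e-05
t = 50204 yr

50204


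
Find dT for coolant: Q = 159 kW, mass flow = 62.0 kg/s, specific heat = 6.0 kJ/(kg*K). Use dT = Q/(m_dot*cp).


dT = Q / (m_dot * cp)
dT = 159 / (62.0 * 6.0)
dT = 0.42742 C

0.42742


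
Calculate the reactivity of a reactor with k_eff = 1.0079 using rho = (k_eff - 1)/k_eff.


rho = (k_eff - 1) / k_eff
rho = (1.0079 - 1) / 1.0079
rho = 0.0078381

0.0078381


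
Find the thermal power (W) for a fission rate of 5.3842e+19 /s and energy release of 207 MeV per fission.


P = fission_rate * E_MeV * 1.602e-13
P = 5.3842e+19 * 207 * 1.602e-13
P = 1.7855e+09 W

1.7855e+09


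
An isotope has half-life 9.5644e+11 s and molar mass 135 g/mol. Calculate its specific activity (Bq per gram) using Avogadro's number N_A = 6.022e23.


lambda = ln(2) / t_half = ln(2) / 9.5644e+11 = 7.247158e-13 /s
SA = lambda * N_A / M
SA = 7.247158e-13 * 6.022e23 / 135
SA = 3.2328e+09 Bq/g

3.2328e+09


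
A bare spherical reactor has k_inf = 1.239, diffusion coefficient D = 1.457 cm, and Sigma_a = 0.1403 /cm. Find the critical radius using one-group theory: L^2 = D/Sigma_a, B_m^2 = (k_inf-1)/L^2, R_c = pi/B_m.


L^2 = D / Sigma_a = 1.457 / 0.1403 = 10.38489 cm^2
B_m^2 = (k_inf - 1) / L^2 = (1.239 - 1) / 10.38489 = 0.02301421 /cm^2
For a bare sphere: B_g = pi/R, so R_c = pi / sqrt(B_m^2)
R_c = pi / sqrt(0.02301421) = 20.709 cm

20.709


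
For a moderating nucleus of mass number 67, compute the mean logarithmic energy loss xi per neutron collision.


xi = 1 + (A-1)^2/(2A) * ln((A-1)/(A+1))
xi = 1 + (67-1)^2/(2*67) * ln((67-1)/(67 +1))
xi = 0.029556

0.029556


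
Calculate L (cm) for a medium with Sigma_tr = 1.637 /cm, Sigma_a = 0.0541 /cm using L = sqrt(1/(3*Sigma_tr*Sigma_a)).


D = 1 / (3 * Sigma_tr) = 1 / (3 * 1.637) = 0.2036245 cm
L = sqrt(D / Sigma_a)
L = sqrt(0.2036245 / 0.0541)
L = 1.9401 cm

1.9401


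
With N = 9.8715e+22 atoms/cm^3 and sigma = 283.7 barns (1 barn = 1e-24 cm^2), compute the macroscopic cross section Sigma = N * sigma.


Sigma = N * sigma_barns * 1e-24
Sigma = 9.8715e+22 * 283.7 * 1e-24
Sigma = 28.005 /cm

28.005


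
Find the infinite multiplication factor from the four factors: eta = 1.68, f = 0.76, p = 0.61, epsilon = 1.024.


k_inf = eta * f * p * epsilon
k_inf = 1.68 * 0.76 * 0.61 * 1.024
k_inf = 0.79754

0.79754


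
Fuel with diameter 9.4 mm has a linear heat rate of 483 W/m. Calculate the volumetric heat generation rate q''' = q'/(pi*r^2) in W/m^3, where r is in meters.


r = D / 2 / 1000 = 9.4 / 2 / 1000 = 0.0047 m
q''' = q' / (pi * r^2)
q''' = 483 / (pi * 0.0047^2)
q''' = 6.9599e+06 W/m^3

6.9599e+06


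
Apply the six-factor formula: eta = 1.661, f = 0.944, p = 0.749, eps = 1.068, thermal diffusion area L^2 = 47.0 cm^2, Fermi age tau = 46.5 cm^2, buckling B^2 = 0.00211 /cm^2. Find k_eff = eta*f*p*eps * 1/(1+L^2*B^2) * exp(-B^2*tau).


k_inf = eta*f*p*eps = 1.661*0.944*0.749*1.068 = 1.254281
P_TNL = 1/(1 + L^2*B^2) = 1/(1 + 47.0*0.00211) = 0.9097774
P_FNL = exp(-B^2*tau) = exp(-0.00211*46.5) = 0.9065446
k_eff = k_inf * P_TNL * P_FNL = 1.254281 * 0.9097774 * 0.9065446
k_eff = 1.0345

1.0345


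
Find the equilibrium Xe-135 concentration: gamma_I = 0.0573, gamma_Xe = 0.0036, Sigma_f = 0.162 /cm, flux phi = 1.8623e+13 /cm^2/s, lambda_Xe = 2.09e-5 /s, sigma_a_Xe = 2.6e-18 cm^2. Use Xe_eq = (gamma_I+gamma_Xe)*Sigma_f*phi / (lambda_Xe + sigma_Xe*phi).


Xe_eq = (gamma_I + gamma_Xe) * Sigma_f * phi / (lambda_Xe + sigma_Xe * phi)
Numerator = (0.0573 + 0.0036) * 0.162 * 1.8623e+13 = 1.837308e+11
Denominator = 2.09e-5 + 2.6e-18 * 1.8623e+13 = 6.931980e-05
Xe_eq = 1.837308e+11 / 6.931980e-05 = 2.6505e+15 /cm^3

2.6505e+15


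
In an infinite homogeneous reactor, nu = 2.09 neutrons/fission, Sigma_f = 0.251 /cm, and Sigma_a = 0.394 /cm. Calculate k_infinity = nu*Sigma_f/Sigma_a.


k_inf = nu * Sigma_f / Sigma_a
k_inf = 2.09 * 0.251 / 0.394
k_inf = 1.3314

1.3314


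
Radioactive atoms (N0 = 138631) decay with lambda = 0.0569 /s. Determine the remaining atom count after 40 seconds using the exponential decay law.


N = N0 * exp(-lambda * t)
N = 138631 * exp(-0.0569 * 40)
N = 14237

14237


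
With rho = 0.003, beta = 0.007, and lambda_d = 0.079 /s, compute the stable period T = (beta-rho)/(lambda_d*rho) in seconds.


T = (beta - rho) / (lambda_d * rho)
T = (0.007 - 0.003) / (0.079 * 0.003)
T = 16.878 s

16.878


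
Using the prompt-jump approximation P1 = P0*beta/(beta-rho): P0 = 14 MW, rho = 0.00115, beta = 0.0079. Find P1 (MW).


P1/P0 = beta / (beta - rho)
P1/P0 = 0.0079 / (0.0079 - 0.00115) = 1.170370
P1 = 14 * 1.170370 = 16.385 MW

16.385


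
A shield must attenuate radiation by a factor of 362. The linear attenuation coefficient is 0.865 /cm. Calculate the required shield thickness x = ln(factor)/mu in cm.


x = ln(factor) / mu
x = ln(362) / 0.865
x = 6.8111 cm

6.8111


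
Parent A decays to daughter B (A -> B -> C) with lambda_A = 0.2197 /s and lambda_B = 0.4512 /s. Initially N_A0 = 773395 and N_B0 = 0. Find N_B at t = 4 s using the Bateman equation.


N_B(t) = lambda_A * N_A0 / (lambda_B - lambda_A) * [exp(-lambda_A*t) - exp(-lambda_B*t)]
exp(-0.2197*4) = 0.4152809; exp(-0.4512*4) = 0.1645074
N_B = 0.2197 * 773395 / (0.4512 - 0.2197) * (0.4152809 - 0.1645074)
N_B = 184061

184061
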